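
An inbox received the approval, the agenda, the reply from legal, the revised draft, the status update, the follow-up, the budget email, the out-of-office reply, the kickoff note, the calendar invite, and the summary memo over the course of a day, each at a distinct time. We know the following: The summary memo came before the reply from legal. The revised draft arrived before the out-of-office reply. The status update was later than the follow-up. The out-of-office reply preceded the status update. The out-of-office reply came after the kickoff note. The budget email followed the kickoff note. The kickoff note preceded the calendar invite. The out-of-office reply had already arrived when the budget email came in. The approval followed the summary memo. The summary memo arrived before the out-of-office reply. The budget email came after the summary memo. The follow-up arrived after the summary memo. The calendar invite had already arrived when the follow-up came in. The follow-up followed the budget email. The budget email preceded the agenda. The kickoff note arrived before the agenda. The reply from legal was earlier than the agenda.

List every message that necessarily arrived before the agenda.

the budget email, the kickoff note, the out-of-office reply, the reply from legal, the revised draft, the summary memo

Directly stated before the agenda: the budget email, the kickoff note, and the reply from legal.
The out-of-office reply reaches the agenda via the out-of-office reply → the budget email → the agenda.
The revised draft reaches the agenda via the revised draft → the out-of-office reply → the budget email → the agenda.
The summary memo reaches the agenda via the summary memo → the reply from legal → the agenda.
No chain forces the follow-up (or any of the others) ahead of the agenda.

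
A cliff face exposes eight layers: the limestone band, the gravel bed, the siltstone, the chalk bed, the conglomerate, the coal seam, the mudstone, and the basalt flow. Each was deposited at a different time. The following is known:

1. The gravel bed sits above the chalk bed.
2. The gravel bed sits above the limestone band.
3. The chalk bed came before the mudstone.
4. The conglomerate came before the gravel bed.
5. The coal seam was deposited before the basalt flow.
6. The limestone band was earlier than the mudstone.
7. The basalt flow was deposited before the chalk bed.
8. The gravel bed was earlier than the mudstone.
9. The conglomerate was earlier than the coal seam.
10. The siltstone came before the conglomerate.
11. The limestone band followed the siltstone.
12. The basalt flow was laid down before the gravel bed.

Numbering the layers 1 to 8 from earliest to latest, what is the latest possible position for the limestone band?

6

The limestone band must come before the gravel bed and the mudstone — 2 layers forced after it.
Everything else can be placed before the limestone band in some valid order, so the limestone band can sit as late as position 8 − 2 = 6.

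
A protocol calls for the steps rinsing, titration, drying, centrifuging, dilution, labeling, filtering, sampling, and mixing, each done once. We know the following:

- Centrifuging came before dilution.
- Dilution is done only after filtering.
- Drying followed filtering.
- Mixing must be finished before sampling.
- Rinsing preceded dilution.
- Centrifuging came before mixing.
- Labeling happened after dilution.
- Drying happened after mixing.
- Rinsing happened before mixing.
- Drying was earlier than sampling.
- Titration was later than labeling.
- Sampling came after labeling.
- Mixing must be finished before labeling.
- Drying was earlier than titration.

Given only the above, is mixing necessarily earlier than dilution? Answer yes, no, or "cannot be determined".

No chain of stated constraints runs from mixing to dilution, and none runs from dilution to mixing either.
So the relative order of mixing and dilution is not fixed by the given facts.

cannot be determined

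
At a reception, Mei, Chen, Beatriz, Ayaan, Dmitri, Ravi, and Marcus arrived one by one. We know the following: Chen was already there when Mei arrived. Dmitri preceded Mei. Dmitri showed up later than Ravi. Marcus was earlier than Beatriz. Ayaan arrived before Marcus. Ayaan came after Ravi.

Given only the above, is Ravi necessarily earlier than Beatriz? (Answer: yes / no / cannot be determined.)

Chain the constraints: Ravi → Ayaan → Marcus → Beatriz. Each link is directly stated, so Ravi comes before Beatriz.

yes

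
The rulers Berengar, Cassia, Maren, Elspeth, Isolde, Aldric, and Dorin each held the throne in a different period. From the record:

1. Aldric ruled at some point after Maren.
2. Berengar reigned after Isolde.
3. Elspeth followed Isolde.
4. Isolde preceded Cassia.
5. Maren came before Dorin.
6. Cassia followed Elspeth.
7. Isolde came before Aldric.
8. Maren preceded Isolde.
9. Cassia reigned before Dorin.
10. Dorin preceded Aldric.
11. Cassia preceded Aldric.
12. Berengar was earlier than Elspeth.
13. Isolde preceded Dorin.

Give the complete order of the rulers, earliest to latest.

Maren, Isolde, Berengar, Elspeth, Cassia, Dorin, Aldric

The constraints fix every adjacent pair, so only one ordering works:
Maren → Isolde → Berengar → Elspeth → Cassia → Dorin → Aldric.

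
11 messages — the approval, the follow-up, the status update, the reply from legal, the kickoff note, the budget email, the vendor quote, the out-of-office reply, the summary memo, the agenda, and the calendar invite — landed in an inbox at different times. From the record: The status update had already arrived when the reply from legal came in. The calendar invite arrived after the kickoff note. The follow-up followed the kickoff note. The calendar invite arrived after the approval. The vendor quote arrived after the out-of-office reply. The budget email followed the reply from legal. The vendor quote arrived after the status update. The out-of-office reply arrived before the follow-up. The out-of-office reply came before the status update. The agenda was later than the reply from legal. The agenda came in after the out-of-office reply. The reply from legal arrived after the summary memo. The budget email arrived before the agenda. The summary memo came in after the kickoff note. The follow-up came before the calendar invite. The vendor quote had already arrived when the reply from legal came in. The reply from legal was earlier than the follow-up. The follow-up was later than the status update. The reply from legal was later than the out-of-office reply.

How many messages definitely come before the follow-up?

Directly stated before the follow-up: the kickoff note, the out-of-office reply, the reply from legal, and the status update.
The summary memo reaches the follow-up via the summary memo → the reply from legal → the follow-up.
The vendor quote reaches the follow-up via the vendor quote → the reply from legal → the follow-up.
No chain forces the budget email (or any of the others) ahead of the follow-up.
That's the kickoff note, the out-of-office reply, the reply from legal, the status update, the summary memo, and the vendor quote — 6 in all.

6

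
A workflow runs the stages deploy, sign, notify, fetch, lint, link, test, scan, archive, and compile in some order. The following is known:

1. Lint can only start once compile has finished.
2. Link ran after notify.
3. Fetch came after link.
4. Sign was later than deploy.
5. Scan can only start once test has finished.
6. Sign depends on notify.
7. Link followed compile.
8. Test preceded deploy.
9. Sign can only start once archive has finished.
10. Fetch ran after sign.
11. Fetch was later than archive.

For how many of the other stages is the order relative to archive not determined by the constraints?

7

Forced after archive: fetch and sign.
That leaves compile, deploy, link, lint, notify, scan, and test with no forced order relative to archive — 7.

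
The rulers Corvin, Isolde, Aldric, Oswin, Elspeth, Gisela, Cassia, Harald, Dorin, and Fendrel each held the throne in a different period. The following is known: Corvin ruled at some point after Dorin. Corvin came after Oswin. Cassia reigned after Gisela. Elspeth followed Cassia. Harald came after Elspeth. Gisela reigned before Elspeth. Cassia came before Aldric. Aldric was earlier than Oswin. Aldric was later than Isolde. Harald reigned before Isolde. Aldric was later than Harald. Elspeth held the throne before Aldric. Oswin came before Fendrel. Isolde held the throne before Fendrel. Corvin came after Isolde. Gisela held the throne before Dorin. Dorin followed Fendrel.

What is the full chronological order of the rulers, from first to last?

The constraints fix every adjacent pair, so only one ordering works:
Gisela → Cassia → Elspeth → Harald → Isolde → Aldric → Oswin → Fendrel → Dorin → Corvin.

Gisela, Cassia, Elspeth, Harald, Isolde, Aldric, Oswin, Fendrel, Dorin, Corvin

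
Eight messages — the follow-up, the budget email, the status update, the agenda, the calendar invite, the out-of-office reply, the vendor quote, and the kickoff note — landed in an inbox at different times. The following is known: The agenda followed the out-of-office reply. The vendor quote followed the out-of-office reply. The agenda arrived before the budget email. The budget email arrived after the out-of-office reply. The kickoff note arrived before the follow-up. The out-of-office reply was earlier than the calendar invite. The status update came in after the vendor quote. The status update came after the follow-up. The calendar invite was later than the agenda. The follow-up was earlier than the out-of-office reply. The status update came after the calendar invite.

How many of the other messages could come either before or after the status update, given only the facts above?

Forced before the status update: the agenda, the calendar invite, the follow-up, the kickoff note, the out-of-office reply, and the vendor quote.
That leaves the budget email with no forced order relative to the status update — 1.

1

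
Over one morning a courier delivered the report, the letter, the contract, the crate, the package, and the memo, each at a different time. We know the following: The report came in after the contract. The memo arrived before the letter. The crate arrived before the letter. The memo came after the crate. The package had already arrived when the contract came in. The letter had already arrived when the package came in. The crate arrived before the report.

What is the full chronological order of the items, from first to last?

The constraints fix every adjacent pair, so only one ordering works:
the crate → the memo → the letter → the package → the contract → the report.

the crate, the memo, the letter, the package, the contract, the report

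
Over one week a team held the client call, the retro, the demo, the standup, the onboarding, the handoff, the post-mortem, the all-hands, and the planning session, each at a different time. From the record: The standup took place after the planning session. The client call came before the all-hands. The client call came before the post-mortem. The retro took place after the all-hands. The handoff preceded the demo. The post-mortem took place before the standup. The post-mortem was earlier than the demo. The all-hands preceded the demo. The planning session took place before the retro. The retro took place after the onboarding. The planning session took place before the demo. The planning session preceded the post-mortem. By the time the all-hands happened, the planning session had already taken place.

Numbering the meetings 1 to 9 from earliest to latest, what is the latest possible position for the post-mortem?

7

The post-mortem must come before the demo and the standup — 2 meetings forced after it.
Everything else can be placed before the post-mortem in some valid order, so the post-mortem can sit as late as position 9 − 2 = 7.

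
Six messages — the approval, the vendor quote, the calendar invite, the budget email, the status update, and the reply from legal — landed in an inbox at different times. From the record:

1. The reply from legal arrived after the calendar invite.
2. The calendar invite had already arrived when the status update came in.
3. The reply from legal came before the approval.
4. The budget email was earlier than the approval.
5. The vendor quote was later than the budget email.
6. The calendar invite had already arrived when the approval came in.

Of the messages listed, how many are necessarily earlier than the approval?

Directly stated before the approval: the budget email, the calendar invite, and the reply from legal.
No chain forces the status update (or any of the others) ahead of the approval.
That's the budget email, the calendar invite, and the reply from legal — 3 in all.

3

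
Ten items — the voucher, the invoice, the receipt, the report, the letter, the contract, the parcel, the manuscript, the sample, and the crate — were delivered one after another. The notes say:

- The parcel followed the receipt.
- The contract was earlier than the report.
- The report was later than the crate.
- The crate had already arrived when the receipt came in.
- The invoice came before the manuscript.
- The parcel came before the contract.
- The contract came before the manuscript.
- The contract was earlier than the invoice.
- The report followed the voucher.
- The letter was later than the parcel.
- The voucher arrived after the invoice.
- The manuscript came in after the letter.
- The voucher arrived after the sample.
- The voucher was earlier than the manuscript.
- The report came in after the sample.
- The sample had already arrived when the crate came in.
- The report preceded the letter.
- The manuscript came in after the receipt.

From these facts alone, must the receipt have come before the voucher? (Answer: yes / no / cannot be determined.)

Chain the constraints: the receipt → the parcel → the contract → the invoice → the voucher. Each link is directly stated, so the receipt comes before the voucher.

yes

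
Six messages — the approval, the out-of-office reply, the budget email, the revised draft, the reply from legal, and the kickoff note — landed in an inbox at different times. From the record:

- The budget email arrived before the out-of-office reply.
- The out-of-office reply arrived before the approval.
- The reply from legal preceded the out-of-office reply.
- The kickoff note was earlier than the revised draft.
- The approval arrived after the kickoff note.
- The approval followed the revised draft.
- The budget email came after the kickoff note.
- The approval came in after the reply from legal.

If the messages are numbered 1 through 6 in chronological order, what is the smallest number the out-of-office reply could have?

4

The budget email, the kickoff note, and the reply from legal must all come before the out-of-office reply — 3 forced predecessors.
Nothing else is forced ahead of the out-of-office reply, so its earliest slot is position 3 + 1 = 4.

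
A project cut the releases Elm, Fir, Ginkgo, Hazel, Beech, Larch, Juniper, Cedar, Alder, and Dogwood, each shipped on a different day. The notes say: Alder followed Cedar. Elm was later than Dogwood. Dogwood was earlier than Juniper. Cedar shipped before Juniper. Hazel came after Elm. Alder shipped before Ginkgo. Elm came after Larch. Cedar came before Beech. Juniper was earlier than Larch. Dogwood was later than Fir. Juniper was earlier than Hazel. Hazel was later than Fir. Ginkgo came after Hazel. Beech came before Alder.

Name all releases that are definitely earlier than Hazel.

Cedar, Dogwood, Elm, Fir, Juniper, Larch

Directly stated before Hazel: Elm, Fir, and Juniper.
Cedar reaches Hazel via Cedar → Juniper → Hazel.
Dogwood reaches Hazel via Dogwood → Elm → Hazel.
Larch reaches Hazel via Larch → Elm → Hazel.
No chain forces Alder (or any of the others) ahead of Hazel.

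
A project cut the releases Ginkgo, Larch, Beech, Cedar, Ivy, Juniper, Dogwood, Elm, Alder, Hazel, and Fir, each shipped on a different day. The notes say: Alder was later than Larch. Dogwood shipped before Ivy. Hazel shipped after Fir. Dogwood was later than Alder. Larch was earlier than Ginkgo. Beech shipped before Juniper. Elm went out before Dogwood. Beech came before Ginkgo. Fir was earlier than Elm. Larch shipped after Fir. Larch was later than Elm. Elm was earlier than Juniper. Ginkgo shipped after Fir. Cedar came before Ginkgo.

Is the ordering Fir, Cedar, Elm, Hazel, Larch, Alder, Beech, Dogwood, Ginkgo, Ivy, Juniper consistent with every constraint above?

Check each stated constraint against the proposed order — e.g. Elm is ahead of Juniper; Fir is ahead of Ginkgo. Every pair is in the required order; nothing is violated.

yes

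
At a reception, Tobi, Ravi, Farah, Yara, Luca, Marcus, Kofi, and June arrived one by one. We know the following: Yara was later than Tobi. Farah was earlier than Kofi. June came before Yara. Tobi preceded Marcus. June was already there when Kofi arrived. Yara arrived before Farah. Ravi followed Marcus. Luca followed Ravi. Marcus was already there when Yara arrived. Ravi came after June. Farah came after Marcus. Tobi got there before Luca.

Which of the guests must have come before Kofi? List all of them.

Farah, June, Marcus, Tobi, Yara

Directly stated before Kofi: Farah and June.
Marcus reaches Kofi via Marcus → Farah → Kofi.
Tobi reaches Kofi via Tobi → Marcus → Farah → Kofi.
Yara reaches Kofi via Yara → Farah → Kofi.
No chain forces Ravi (or any of the others) ahead of Kofi.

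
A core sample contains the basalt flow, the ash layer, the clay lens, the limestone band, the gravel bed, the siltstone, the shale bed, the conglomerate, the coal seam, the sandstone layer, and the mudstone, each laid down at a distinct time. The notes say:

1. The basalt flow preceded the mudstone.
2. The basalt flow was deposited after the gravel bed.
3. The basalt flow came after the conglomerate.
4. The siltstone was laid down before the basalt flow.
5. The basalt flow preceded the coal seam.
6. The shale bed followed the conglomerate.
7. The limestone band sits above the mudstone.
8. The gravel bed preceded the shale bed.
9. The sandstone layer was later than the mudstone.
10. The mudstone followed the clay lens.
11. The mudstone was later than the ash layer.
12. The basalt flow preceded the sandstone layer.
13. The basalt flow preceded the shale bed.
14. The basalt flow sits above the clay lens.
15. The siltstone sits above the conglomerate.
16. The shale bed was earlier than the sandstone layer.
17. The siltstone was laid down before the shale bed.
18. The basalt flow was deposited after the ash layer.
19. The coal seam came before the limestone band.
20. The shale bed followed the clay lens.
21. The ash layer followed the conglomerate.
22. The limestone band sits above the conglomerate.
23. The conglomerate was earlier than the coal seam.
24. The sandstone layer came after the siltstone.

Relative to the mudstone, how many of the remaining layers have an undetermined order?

2

Forced before the mudstone: the ash layer, the basalt flow, the clay lens, the conglomerate, the gravel bed, and the siltstone; forced after the mudstone: the limestone band and the sandstone layer.
That leaves the coal seam and the shale bed with no forced order relative to the mudstone — 2.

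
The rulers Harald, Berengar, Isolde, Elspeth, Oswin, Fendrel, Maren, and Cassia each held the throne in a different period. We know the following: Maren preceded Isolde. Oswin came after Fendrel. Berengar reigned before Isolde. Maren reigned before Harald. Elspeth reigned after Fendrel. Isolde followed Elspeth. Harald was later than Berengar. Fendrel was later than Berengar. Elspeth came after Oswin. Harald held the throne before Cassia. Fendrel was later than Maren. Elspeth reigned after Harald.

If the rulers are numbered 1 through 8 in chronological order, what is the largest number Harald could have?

5

Harald must come before Cassia, Elspeth, and Isolde — 3 rulers forced after them.
Everything else can be placed before Harald in some valid order, so Harald can sit as late as position 8 − 3 = 5.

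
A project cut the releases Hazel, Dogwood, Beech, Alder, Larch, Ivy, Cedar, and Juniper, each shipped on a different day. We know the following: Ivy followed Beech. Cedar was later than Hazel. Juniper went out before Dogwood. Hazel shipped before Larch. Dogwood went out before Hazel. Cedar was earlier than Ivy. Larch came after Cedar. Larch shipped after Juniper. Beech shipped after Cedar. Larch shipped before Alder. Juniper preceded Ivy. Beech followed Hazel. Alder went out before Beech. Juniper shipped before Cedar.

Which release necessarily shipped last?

Ivy

Every other release has a chain of constraints placing it before Ivy, so Ivy is last.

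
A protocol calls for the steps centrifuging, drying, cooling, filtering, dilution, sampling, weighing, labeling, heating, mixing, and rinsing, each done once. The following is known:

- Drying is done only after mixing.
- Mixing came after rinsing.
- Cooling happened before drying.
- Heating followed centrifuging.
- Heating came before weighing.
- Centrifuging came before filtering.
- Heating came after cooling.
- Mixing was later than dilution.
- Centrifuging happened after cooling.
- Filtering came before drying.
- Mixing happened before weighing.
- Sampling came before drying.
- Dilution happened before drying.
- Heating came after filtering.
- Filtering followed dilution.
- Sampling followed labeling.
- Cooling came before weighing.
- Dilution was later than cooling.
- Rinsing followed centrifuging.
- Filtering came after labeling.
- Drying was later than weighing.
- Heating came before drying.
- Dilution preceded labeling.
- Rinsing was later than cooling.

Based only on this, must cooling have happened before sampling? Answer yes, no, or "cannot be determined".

Chain the constraints: cooling → dilution → labeling → sampling. Each link is directly stated, so cooling comes before sampling.

yes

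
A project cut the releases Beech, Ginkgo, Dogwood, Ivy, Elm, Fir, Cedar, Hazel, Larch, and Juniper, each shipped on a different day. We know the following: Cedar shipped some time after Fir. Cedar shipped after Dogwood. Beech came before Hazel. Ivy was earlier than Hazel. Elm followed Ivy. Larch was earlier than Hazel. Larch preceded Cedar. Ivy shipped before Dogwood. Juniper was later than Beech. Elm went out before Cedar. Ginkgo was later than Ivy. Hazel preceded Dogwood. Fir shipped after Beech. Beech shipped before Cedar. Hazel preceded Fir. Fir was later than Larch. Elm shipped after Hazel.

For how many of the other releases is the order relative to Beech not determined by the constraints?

Forced after Beech: Cedar, Dogwood, Elm, Fir, Hazel, and Juniper.
That leaves Ginkgo, Ivy, and Larch with no forced order relative to Beech — 3.

3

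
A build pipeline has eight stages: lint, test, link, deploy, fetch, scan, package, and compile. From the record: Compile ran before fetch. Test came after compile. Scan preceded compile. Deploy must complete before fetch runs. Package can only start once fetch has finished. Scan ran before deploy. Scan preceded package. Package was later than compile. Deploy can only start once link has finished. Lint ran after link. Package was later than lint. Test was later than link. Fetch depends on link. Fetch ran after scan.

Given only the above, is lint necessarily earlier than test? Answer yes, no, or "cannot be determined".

cannot be determined

No chain of stated constraints runs from lint to test, and none runs from test to lint either.
So the relative order of lint and test is not fixed by the given facts.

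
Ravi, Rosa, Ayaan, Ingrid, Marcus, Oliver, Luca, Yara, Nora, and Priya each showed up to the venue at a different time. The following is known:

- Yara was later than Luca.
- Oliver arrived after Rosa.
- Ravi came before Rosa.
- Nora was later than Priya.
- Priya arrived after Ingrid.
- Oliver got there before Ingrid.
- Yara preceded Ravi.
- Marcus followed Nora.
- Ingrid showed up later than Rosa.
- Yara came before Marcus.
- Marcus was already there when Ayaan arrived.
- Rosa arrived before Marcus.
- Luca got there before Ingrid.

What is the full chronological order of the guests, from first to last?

The constraints fix every adjacent pair, so only one ordering works:
Luca → Yara → Ravi → Rosa → Oliver → Ingrid → Priya → Nora → Marcus → Ayaan.

Luca, Yara, Ravi, Rosa, Oliver, Ingrid, Priya, Nora, Marcus, Ayaan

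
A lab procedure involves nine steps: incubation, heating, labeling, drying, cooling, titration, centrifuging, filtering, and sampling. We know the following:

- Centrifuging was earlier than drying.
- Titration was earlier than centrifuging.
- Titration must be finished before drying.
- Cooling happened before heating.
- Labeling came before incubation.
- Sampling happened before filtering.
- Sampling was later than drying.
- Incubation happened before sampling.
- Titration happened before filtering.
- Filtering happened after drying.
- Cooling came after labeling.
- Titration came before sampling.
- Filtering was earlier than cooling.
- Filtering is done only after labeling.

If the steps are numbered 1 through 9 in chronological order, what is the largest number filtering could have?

7

Filtering must come before cooling and heating — 2 steps forced after it.
Everything else can be placed before filtering in some valid order, so filtering can sit as late as position 9 − 2 = 7.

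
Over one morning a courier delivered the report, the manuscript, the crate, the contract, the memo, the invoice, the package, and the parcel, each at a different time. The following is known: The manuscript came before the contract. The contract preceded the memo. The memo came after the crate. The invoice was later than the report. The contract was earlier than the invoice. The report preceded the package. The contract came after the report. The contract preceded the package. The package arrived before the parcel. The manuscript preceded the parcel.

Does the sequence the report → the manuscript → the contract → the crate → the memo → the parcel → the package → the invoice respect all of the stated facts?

The constraints require the package before the parcel, but in the proposed sequence the parcel appears ahead of the package. That one violation is enough.

no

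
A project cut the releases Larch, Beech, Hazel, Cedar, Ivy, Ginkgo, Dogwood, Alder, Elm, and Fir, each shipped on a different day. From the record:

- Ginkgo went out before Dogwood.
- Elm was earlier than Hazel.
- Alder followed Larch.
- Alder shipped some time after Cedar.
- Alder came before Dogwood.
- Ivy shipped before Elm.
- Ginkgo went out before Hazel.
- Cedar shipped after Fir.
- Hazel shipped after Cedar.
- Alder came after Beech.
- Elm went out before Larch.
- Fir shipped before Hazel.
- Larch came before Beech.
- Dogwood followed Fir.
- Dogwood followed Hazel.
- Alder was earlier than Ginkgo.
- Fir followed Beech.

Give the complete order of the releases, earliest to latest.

The constraints fix every adjacent pair, so only one ordering works:
Ivy → Elm → Larch → Beech → Fir → Cedar → Alder → Ginkgo → Hazel → Dogwood.

Ivy, Elm, Larch, Beech, Fir, Cedar, Alder, Ginkgo, Hazel, Dogwood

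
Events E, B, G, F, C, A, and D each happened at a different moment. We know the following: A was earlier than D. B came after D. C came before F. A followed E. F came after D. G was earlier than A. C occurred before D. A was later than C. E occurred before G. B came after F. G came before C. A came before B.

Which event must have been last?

B

Every other event has a chain of constraints placing it before B, so B is last.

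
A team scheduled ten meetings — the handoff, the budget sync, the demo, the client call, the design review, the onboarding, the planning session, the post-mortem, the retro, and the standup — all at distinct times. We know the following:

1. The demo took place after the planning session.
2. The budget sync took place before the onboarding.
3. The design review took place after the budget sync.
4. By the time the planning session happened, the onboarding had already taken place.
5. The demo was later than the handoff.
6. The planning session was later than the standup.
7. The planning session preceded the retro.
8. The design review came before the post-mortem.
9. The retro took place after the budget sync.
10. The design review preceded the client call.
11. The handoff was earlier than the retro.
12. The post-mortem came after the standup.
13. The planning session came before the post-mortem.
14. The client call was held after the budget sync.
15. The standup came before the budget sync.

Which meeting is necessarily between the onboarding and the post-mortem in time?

Tracing the constraints gives the onboarding → the planning session → the post-mortem, so the planning session sits after the onboarding and before the post-mortem.
No other meeting is forced both after the onboarding and before the post-mortem.

the planning session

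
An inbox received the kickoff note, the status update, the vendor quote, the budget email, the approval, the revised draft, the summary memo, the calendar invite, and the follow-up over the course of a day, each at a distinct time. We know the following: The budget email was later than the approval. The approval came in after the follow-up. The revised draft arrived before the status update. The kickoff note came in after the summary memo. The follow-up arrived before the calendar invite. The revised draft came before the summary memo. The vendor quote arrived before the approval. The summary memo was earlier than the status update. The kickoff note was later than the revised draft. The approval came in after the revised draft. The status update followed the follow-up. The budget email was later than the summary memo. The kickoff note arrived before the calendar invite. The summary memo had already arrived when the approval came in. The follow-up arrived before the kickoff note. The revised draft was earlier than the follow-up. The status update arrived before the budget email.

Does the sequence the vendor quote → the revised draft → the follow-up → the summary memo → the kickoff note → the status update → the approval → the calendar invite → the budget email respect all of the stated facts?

Check each stated constraint against the proposed order — e.g. the follow-up is ahead of the calendar invite; the vendor quote is ahead of the approval. Every pair is in the required order; nothing is violated.

yes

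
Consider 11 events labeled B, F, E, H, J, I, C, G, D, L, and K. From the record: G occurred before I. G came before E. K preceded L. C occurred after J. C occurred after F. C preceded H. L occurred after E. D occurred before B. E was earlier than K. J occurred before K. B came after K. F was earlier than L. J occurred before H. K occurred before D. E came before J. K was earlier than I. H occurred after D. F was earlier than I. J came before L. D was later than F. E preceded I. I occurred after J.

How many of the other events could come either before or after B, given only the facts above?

4

Forced before B: D, E, F, G, J, and K.
That leaves C, H, I, and L with no forced order relative to B — 4.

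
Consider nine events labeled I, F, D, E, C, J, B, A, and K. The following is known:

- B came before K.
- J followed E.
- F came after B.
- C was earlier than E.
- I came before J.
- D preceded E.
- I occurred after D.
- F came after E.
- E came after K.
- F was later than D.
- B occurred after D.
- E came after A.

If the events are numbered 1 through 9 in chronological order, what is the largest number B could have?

B must come before E, F, J, and K — 4 events forced after it.
Everything else can be placed before B in some valid order, so B can sit as late as position 9 − 4 = 5.

5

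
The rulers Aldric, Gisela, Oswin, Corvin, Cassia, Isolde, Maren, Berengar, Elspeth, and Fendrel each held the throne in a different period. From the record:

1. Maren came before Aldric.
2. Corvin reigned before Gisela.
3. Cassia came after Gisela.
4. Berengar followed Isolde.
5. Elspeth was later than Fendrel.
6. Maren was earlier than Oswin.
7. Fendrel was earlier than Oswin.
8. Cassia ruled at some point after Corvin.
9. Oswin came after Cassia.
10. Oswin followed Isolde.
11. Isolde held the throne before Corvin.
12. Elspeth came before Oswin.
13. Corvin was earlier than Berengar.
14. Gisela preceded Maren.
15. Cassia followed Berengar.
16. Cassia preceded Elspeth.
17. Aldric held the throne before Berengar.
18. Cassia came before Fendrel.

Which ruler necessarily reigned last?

Every other ruler has a chain of constraints placing them before Oswin, so Oswin is last.

Oswin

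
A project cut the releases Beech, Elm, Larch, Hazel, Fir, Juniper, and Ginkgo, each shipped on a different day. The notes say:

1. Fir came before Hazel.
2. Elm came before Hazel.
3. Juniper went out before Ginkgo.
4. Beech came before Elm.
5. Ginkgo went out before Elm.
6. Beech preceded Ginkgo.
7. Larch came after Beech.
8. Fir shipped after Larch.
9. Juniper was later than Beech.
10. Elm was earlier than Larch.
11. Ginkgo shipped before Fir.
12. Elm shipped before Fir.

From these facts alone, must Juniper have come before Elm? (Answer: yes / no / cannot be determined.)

Chain the constraints: Juniper → Ginkgo → Elm. Each link is directly stated, so Juniper comes before Elm.

yes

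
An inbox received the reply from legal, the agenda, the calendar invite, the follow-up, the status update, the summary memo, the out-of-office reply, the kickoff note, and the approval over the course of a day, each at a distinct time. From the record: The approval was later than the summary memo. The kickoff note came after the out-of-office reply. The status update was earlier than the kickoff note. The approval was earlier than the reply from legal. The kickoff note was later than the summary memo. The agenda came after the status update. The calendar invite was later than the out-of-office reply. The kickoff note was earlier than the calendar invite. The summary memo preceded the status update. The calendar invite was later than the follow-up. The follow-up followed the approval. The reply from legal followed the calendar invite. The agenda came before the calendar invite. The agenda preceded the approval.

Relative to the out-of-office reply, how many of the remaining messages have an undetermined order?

5

Forced after the out-of-office reply: the calendar invite, the kickoff note, and the reply from legal.
That leaves the agenda, the approval, the follow-up, the status update, and the summary memo with no forced order relative to the out-of-office reply — 5.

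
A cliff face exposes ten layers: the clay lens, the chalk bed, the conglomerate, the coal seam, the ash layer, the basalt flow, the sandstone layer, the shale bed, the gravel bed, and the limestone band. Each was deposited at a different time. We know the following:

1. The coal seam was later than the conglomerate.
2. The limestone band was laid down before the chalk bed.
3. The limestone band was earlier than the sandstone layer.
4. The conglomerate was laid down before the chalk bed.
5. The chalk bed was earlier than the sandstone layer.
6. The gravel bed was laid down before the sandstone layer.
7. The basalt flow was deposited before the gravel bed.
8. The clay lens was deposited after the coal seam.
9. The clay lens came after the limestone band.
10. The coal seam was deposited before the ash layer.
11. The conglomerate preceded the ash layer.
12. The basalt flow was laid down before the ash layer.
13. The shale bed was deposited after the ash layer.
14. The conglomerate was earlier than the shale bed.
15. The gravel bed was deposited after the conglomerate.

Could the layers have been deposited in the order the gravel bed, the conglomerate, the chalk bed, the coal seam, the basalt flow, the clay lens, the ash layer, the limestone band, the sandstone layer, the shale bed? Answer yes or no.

The constraints require the conglomerate before the gravel bed, but in the proposed sequence the gravel bed appears ahead of the conglomerate. That one violation is enough.

no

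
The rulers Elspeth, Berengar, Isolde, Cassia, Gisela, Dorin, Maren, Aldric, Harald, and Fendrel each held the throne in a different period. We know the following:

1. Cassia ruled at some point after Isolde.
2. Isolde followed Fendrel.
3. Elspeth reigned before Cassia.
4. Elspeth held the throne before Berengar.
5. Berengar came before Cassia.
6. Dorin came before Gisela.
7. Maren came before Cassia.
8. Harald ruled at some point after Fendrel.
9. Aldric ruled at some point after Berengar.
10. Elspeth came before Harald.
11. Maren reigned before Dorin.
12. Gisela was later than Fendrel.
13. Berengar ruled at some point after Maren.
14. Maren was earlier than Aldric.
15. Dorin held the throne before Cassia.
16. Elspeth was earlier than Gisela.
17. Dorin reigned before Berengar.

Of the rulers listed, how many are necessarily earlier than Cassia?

Directly stated before Cassia: Berengar, Dorin, Elspeth, Isolde, and Maren.
Fendrel reaches Cassia via Fendrel → Isolde → Cassia.
No chain forces Gisela (or any of the others) ahead of Cassia.
That's Berengar, Dorin, Elspeth, Fendrel, Isolde, and Maren — 6 in all.

6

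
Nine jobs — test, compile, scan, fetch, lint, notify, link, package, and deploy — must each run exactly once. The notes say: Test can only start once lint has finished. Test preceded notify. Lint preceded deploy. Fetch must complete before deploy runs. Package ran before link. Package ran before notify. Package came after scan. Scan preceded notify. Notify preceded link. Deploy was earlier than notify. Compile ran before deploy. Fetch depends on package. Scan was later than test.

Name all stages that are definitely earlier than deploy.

Directly stated before deploy: compile, fetch, and lint.
Package reaches deploy via package → fetch → deploy.
Scan reaches deploy via scan → package → fetch → deploy.
Test reaches deploy via test → scan → package → fetch → deploy.

compile, fetch, lint, package, scan, test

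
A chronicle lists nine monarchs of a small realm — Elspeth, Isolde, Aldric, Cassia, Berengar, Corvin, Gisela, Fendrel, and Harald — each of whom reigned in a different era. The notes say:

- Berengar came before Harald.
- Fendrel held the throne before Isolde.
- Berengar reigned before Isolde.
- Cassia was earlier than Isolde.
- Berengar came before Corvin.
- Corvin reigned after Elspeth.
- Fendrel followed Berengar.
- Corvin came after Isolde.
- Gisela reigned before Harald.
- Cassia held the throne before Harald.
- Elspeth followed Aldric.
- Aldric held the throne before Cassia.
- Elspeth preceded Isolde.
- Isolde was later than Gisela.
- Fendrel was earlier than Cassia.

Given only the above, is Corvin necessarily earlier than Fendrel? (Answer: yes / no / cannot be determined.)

no

Tracing the constraints gives Fendrel → Isolde → Corvin, so Fendrel must come before Corvin.
That means Corvin cannot be before Fendrel.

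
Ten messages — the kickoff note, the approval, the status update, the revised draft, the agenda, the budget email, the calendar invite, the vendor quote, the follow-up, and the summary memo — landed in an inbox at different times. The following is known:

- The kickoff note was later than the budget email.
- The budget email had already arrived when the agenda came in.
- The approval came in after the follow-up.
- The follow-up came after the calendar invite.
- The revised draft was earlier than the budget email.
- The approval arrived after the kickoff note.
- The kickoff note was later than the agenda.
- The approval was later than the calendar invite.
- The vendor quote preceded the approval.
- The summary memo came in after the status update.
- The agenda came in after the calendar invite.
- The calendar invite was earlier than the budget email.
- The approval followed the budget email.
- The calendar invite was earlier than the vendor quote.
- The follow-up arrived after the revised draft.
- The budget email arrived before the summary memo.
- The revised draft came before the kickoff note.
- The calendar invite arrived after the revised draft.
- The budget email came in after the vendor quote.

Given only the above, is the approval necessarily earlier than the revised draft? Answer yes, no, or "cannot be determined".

no

Tracing the constraints gives the revised draft → the follow-up → the approval, so the revised draft must come before the approval.
That means the approval cannot be before the revised draft.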